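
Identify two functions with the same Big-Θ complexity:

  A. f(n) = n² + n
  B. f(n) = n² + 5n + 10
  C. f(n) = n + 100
A and B

Examining each function:
  A. n² + n is O(n²)
  B. n² + 5n + 10 is O(n²)
  C. n + 100 is O(n)

Functions A and B both have the same complexity class.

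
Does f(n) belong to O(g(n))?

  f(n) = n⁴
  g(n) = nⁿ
True

f(n) = n⁴ is O(n⁴), and g(n) = nⁿ is O(nⁿ).
Since O(n⁴) ⊆ O(nⁿ) (f grows no faster than g), f(n) = O(g(n)) is true.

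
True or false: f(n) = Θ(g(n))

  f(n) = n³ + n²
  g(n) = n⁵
False

f(n) = n³ + n² is O(n³), and g(n) = n⁵ is O(n⁵).
Since they have different growth rates, f(n) = Θ(g(n)) is false.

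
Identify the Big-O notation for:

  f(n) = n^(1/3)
O(n^(1/3))

The dominant term in n^(1/3) is n^(1/3), which is Θ(n^(1/3)).
Constants are absorbed, so the tightest bound is O(n^(1/3)).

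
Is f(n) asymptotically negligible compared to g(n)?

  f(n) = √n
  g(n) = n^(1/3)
False

f(n) = √n is O(√n), and g(n) = n^(1/3) is O(n^(1/3)).
Since O(√n) grows faster than or equal to O(n^(1/3)), f(n) = o(g(n)) is false.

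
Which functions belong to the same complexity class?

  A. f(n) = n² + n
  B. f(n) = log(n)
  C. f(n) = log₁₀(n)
B and C

Examining each function:
  A. n² + n is O(n²)
  B. log(n) is O(log n)
  C. log₁₀(n) is O(log n)

Functions B and C both have the same complexity class.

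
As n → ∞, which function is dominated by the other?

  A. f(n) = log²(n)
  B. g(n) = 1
B

f(n) = log²(n) is O(log² n), while g(n) = 1 is O(1).
Since O(1) grows slower than O(log² n), g(n) is dominated.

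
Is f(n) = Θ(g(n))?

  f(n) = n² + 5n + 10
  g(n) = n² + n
True

f(n) = n² + 5n + 10 and g(n) = n² + n are both O(n²).
Since they have the same asymptotic growth rate, f(n) = Θ(g(n)) is true.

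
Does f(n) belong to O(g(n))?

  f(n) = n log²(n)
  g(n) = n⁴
True

f(n) = n log²(n) is O(n log² n), and g(n) = n⁴ is O(n⁴).
Since O(n log² n) ⊆ O(n⁴) (f grows no faster than g), f(n) = O(g(n)) is true.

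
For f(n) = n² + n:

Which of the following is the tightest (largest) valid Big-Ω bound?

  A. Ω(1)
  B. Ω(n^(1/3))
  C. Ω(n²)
C

f(n) = n² + n is Ω(n²).
All listed options are valid Big-Ω bounds (lower bounds),
but Ω(n²) is the tightest (largest valid bound).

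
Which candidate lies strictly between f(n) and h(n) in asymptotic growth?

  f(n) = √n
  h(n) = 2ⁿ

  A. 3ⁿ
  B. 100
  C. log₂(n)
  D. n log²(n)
D

We need g(n) with √n = o(g(n)) and g(n) = o(2ⁿ), i.e. O(√n) ≺ g ≺ O(2ⁿ).
Check each option:
  A. 3ⁿ — O(3ⁿ) does not grow strictly slower than h(n)
  B. 100 — O(1) does not grow strictly faster than f(n)
  C. log₂(n) — O(log n) does not grow strictly faster than f(n)
  D. n log²(n) — O(n log² n) is strictly between O(√n) and O(2ⁿ) ✓

Only option D (n log²(n)) lies strictly between.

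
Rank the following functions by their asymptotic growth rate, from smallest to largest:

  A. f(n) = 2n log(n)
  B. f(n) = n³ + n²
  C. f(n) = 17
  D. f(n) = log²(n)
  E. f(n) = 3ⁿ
C < D < A < B < E

Comparing growth rates:
C = 17 is O(1)
D = log²(n) is O(log² n)
A = 2n log(n) is O(n log n)
B = n³ + n² is O(n³)
E = 3ⁿ is O(3ⁿ)

Therefore, the order from slowest to fastest is: C < D < A < B < E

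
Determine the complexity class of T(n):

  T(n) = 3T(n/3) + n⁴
Θ(n⁴)

Master Theorem: a = 3, b = 3, f(n) = n⁴.
Compute the critical exponent d = log₃(3) = 1.
Compare f(n) = Θ(n⁴) against n^d:
  k = 4 > d = 1, so f(n) = Ω(n^(d+ε)) — Case 3.
  Regularity: a·(n/b)^4/n^4 = a/b^4 = 3/81 < 1 ✓.
  The top-level work dominates: T(n) = Θ(f(n)) = Θ(n⁴).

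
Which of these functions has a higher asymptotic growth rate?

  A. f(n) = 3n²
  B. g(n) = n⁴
B

f(n) = 3n² is O(n²), while g(n) = n⁴ is O(n⁴).
Since O(n⁴) grows faster than O(n²), g(n) dominates.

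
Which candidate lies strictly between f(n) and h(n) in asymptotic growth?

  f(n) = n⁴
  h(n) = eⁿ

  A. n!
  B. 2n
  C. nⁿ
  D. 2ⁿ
D

We need g(n) with n⁴ = o(g(n)) and g(n) = o(eⁿ), i.e. O(n⁴) ≺ g ≺ O(eⁿ).
Check each option:
  A. n! — O(n!) does not grow strictly slower than h(n)
  B. 2n — O(n) does not grow strictly faster than f(n)
  C. nⁿ — O(nⁿ) does not grow strictly slower than h(n)
  D. 2ⁿ — O(2ⁿ) is strictly between O(n⁴) and O(eⁿ) ✓

Only option D (2ⁿ) lies strictly between.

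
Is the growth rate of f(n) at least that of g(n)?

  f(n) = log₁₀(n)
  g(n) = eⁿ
False

f(n) = log₁₀(n) is O(log n), and g(n) = eⁿ is O(eⁿ).
Since O(log n) grows slower than O(eⁿ), f(n) = Ω(g(n)) is false.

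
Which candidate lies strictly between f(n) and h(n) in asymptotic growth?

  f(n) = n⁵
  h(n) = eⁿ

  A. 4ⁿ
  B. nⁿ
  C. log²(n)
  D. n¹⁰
D

We need g(n) with n⁵ = o(g(n)) and g(n) = o(eⁿ), i.e. O(n⁵) ≺ g ≺ O(eⁿ).
Check each option:
  A. 4ⁿ — O(4ⁿ) does not grow strictly slower than h(n)
  B. nⁿ — O(nⁿ) does not grow strictly slower than h(n)
  C. log²(n) — O(log² n) does not grow strictly faster than f(n)
  D. n¹⁰ — O(n¹⁰) is strictly between O(n⁵) and O(eⁿ) ✓

Only option D (n¹⁰) lies strictly between.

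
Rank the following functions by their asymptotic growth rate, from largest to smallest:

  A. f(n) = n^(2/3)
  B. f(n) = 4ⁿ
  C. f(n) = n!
C > B > A

Comparing growth rates:
C = n! is O(n!)
B = 4ⁿ is O(4ⁿ)
A = n^(2/3) is O(n^(2/3))

Therefore, the order from fastest to slowest is: C > B > A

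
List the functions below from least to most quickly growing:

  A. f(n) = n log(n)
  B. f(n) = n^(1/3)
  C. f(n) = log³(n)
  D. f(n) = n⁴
C < B < A < D

Comparing growth rates:
C = log³(n) is O(log³ n)
B = n^(1/3) is O(n^(1/3))
A = n log(n) is O(n log n)
D = n⁴ is O(n⁴)

Therefore, the order from slowest to fastest is: C < B < A < D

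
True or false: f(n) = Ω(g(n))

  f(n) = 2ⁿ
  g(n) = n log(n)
True

f(n) = 2ⁿ is O(2ⁿ), and g(n) = n log(n) is O(n log n).
Since O(2ⁿ) grows at least as fast as O(n log n), f(n) = Ω(g(n)) is true.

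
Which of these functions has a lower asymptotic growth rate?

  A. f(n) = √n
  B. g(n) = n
A

f(n) = √n is O(√n), while g(n) = n is O(n).
Since O(√n) grows slower than O(n), f(n) is dominated.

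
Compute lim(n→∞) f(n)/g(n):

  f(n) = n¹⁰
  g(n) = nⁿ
0

Since n¹⁰ (O(n¹⁰)) grows slower than nⁿ (O(nⁿ)),
the ratio f(n)/g(n) → 0 as n → ∞.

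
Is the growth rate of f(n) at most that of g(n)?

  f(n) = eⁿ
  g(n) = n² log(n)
False

f(n) = eⁿ is O(eⁿ), and g(n) = n² log(n) is O(n² log n).
Since O(eⁿ) grows faster than O(n² log n), f(n) = O(g(n)) is false.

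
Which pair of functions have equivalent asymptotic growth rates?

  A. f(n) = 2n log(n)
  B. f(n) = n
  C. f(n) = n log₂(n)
A and C

Examining each function:
  A. 2n log(n) is O(n log n)
  B. n is O(n)
  C. n log₂(n) is O(n log n)

Functions A and C both have the same complexity class.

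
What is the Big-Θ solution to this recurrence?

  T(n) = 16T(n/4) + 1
Θ(n²)

Master Theorem: a = 16, b = 4, f(n) = 1.
Compute the critical exponent d = log₄(16) = 2.
Compare f(n) = Θ(1) against n^d:
  k = 0 < d = 2, so f(n) = O(n^(d-ε)) — Case 1.
  The recursion cost dominates: T(n) = Θ(n^d) = Θ(n²).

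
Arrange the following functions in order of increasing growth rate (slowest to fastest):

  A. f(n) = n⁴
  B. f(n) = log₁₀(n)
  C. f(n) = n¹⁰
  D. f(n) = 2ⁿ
B < A < C < D

Comparing growth rates:
B = log₁₀(n) is O(log n)
A = n⁴ is O(n⁴)
C = n¹⁰ is O(n¹⁰)
D = 2ⁿ is O(2ⁿ)

Therefore, the order from slowest to fastest is: B < A < C < D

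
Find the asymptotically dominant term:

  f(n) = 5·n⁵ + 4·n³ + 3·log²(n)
5·n⁵

Looking at each term:
  - 5·n⁵ is O(n⁵)
  - 4·n³ is O(n³)
  - 3·log²(n) is O(log² n)

The term 5·n⁵ (O(n⁵)) grows fastest and dominates all others.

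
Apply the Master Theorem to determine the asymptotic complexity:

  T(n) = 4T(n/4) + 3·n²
Θ(n²)

Master Theorem: a = 4, b = 4, f(n) = 3·n².
Compute the critical exponent d = log₄(4) = 1.
Compare f(n) = Θ(n²) against n^d:
  k = 2 > d = 1, so f(n) = Ω(n^(d+ε)) — Case 3.
  Regularity: a·(n/b)^2/n^2 = a/b^2 = 4/16 < 1 ✓.
  The top-level work dominates: T(n) = Θ(f(n)) = Θ(n²).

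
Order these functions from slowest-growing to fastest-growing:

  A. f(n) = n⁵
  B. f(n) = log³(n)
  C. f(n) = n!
B < A < C

Comparing growth rates:
B = log³(n) is O(log³ n)
A = n⁵ is O(n⁵)
C = n! is O(n!)

Therefore, the order from slowest to fastest is: B < A < C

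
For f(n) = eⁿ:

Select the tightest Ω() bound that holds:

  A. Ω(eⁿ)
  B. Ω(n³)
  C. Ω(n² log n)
A

f(n) = eⁿ is Ω(eⁿ).
All listed options are valid Big-Ω bounds (lower bounds),
but Ω(eⁿ) is the tightest (largest valid bound).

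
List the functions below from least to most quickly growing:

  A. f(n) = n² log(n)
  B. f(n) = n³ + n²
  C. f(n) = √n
C < A < B

Comparing growth rates:
C = √n is O(√n)
A = n² log(n) is O(n² log n)
B = n³ + n² is O(n³)

Therefore, the order from slowest to fastest is: C < A < B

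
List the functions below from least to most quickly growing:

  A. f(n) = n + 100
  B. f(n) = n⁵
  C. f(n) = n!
A < B < C

Comparing growth rates:
A = n + 100 is O(n)
B = n⁵ is O(n⁵)
C = n! is O(n!)

Therefore, the order from slowest to fastest is: A < B < C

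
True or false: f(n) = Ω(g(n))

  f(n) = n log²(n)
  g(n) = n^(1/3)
True

f(n) = n log²(n) is O(n log² n), and g(n) = n^(1/3) is O(n^(1/3)).
Since O(n log² n) grows at least as fast as O(n^(1/3)), f(n) = Ω(g(n)) is true.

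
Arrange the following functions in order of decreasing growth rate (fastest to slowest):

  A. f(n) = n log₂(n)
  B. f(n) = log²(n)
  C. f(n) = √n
A > C > B

Comparing growth rates:
A = n log₂(n) is O(n log n)
C = √n is O(√n)
B = log²(n) is O(log² n)

Therefore, the order from fastest to slowest is: A > C > B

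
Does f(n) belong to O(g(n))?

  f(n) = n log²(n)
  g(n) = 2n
False

f(n) = n log²(n) is O(n log² n), and g(n) = 2n is O(n).
Since O(n log² n) grows faster than O(n), f(n) = O(g(n)) is false.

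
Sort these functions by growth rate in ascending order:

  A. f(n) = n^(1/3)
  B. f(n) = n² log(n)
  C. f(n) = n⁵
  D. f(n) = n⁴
A < B < D < C

Comparing growth rates:
A = n^(1/3) is O(n^(1/3))
B = n² log(n) is O(n² log n)
D = n⁴ is O(n⁴)
C = n⁵ is O(n⁵)

Therefore, the order from slowest to fastest is: A < B < D < C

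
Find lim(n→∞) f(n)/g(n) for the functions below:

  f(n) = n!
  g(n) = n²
∞

Since n! (O(n!)) grows faster than n² (O(n²)),
the ratio f(n)/g(n) → ∞ as n → ∞.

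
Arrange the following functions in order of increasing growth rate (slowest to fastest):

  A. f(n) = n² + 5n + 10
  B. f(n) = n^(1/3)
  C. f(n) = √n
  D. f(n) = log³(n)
D < B < C < A

Comparing growth rates:
D = log³(n) is O(log³ n)
B = n^(1/3) is O(n^(1/3))
C = √n is O(√n)
A = n² + 5n + 10 is O(n²)

Therefore, the order from slowest to fastest is: D < B < C < A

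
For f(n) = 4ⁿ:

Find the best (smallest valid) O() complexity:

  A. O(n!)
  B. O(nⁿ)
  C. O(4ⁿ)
C

f(n) = 4ⁿ is O(4ⁿ).
All listed options are valid Big-O bounds (upper bounds),
but O(4ⁿ) is the tightest (smallest valid bound).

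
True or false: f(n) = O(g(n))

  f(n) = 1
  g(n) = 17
True

f(n) = 1 and g(n) = 17 are both O(1).
Big-O permits equal growth rates (f ≤ c·g for some c), so f(n) = O(g(n)) is true.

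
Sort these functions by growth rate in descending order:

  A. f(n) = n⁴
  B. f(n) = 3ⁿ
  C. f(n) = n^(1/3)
B > A > C

Comparing growth rates:
B = 3ⁿ is O(3ⁿ)
A = n⁴ is O(n⁴)
C = n^(1/3) is O(n^(1/3))

Therefore, the order from fastest to slowest is: B > A > C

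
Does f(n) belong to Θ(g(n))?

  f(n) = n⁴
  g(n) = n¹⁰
False

f(n) = n⁴ is O(n⁴), and g(n) = n¹⁰ is O(n¹⁰).
Since they have different growth rates, f(n) = Θ(g(n)) is false.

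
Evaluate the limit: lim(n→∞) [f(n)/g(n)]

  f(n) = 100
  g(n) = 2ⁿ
0

Since 100 (O(1)) grows slower than 2ⁿ (O(2ⁿ)),
the ratio f(n)/g(n) → 0 as n → ∞.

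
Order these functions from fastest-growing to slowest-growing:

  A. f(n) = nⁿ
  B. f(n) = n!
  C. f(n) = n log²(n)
A > B > C

Comparing growth rates:
A = nⁿ is O(nⁿ)
B = n! is O(n!)
C = n log²(n) is O(n log² n)

Therefore, the order from fastest to slowest is: A > B > C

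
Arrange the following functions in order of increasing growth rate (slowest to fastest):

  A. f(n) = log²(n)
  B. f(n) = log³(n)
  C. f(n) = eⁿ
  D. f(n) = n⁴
A < B < D < C

Comparing growth rates:
A = log²(n) is O(log² n)
B = log³(n) is O(log³ n)
D = n⁴ is O(n⁴)
C = eⁿ is O(eⁿ)

Therefore, the order from slowest to fastest is: A < B < D < C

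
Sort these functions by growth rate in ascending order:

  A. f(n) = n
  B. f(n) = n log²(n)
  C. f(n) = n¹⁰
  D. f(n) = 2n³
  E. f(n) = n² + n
A < B < E < D < C

Comparing growth rates:
A = n is O(n)
B = n log²(n) is O(n log² n)
E = n² + n is O(n²)
D = 2n³ is O(n³)
C = n¹⁰ is O(n¹⁰)

Therefore, the order from slowest to fastest is: A < B < E < D < C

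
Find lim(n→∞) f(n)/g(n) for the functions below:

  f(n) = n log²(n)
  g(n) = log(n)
∞

Since n log²(n) (O(n log² n)) grows faster than log(n) (O(log n)),
the ratio f(n)/g(n) → ∞ as n → ∞.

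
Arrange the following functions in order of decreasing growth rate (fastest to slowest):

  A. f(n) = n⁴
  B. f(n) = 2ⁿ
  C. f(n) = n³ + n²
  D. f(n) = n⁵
B > D > A > C

Comparing growth rates:
B = 2ⁿ is O(2ⁿ)
D = n⁵ is O(n⁵)
A = n⁴ is O(n⁴)
C = n³ + n² is O(n³)

Therefore, the order from fastest to slowest is: B > D > A > C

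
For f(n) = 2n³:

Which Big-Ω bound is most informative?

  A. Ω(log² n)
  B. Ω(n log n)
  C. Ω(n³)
C

f(n) = 2n³ is Ω(n³).
All listed options are valid Big-Ω bounds (lower bounds),
but Ω(n³) is the tightest (largest valid bound).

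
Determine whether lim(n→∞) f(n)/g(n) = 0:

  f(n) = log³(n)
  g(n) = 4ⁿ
True

f(n) = log³(n) is O(log³ n), and g(n) = 4ⁿ is O(4ⁿ).
Since O(log³ n) grows strictly slower than O(4ⁿ), f(n) = o(g(n)) is true.
This means lim(n→∞) f(n)/g(n) = 0.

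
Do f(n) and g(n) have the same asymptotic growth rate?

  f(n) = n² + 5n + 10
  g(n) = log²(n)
False

f(n) = n² + 5n + 10 is O(n²), and g(n) = log²(n) is O(log² n).
Since they have different growth rates, f(n) = Θ(g(n)) is false.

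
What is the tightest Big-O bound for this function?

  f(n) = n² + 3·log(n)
O(n²)

The dominant term in n² + 3·log(n) is n², which is Θ(n²).
Lower-order terms (3·log(n)) are asymptotically negligible.
Constants are absorbed, so the tightest bound is O(n²).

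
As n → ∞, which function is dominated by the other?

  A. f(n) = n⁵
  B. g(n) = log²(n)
B

f(n) = n⁵ is O(n⁵), while g(n) = log²(n) is O(log² n).
Since O(log² n) grows slower than O(n⁵), g(n) is dominated.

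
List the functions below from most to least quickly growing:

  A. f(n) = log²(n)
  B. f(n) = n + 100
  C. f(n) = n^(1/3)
B > C > A

Comparing growth rates:
B = n + 100 is O(n)
C = n^(1/3) is O(n^(1/3))
A = log²(n) is O(log² n)

Therefore, the order from fastest to slowest is: B > C > A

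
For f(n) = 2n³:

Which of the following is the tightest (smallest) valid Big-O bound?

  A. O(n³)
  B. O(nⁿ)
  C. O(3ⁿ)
A

f(n) = 2n³ is O(n³).
All listed options are valid Big-O bounds (upper bounds),
but O(n³) is the tightest (smallest valid bound).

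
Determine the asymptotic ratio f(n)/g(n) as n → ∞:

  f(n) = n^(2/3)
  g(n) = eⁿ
0

Since n^(2/3) (O(n^(2/3))) grows slower than eⁿ (O(eⁿ)),
the ratio f(n)/g(n) → 0 as n → ∞.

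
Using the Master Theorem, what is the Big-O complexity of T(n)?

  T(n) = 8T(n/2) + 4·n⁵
Θ(n⁵)

Master Theorem: a = 8, b = 2, f(n) = 4·n⁵.
Compute the critical exponent d = log₂(8) = 3.
Compare f(n) = Θ(n⁵) against n^d:
  k = 5 > d = 3, so f(n) = Ω(n^(d+ε)) — Case 3.
  Regularity: a·(n/b)^5/n^5 = a/b^5 = 8/32 < 1 ✓.
  The top-level work dominates: T(n) = Θ(f(n)) = Θ(n⁵).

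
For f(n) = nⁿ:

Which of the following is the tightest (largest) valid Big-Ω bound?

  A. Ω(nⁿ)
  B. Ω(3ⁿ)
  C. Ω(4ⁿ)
A

f(n) = nⁿ is Ω(nⁿ).
All listed options are valid Big-Ω bounds (lower bounds),
but Ω(nⁿ) is the tightest (largest valid bound).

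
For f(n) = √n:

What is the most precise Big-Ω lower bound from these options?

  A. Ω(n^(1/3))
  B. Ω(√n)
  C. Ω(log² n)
B

f(n) = √n is Ω(√n).
All listed options are valid Big-Ω bounds (lower bounds),
but Ω(√n) is the tightest (largest valid bound).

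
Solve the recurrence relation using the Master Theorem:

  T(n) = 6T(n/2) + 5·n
Θ(n^log₂(6))

Master Theorem: a = 6, b = 2, f(n) = 5·n.
Compute the critical exponent d = log₂(6) = 2.585.
Compare f(n) = Θ(n) against n^d:
  k = 1 < d = 2.585, so f(n) = O(n^(d-ε)) — Case 1.
  The recursion cost dominates: T(n) = Θ(n^d) = Θ(n^log₂(6)).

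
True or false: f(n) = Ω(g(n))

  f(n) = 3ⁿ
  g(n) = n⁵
True

f(n) = 3ⁿ is O(3ⁿ), and g(n) = n⁵ is O(n⁵).
Since O(3ⁿ) grows at least as fast as O(n⁵), f(n) = Ω(g(n)) is true.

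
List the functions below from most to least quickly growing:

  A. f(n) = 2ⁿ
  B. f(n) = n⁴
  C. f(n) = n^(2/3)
A > B > C

Comparing growth rates:
A = 2ⁿ is O(2ⁿ)
B = n⁴ is O(n⁴)
C = n^(2/3) is O(n^(2/3))

Therefore, the order from fastest to slowest is: A > B > C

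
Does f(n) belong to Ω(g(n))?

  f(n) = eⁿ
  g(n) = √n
True

f(n) = eⁿ is O(eⁿ), and g(n) = √n is O(√n).
Since O(eⁿ) grows at least as fast as O(√n), f(n) = Ω(g(n)) is true.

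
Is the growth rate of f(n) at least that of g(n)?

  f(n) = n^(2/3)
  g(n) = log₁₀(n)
True

f(n) = n^(2/3) is O(n^(2/3)), and g(n) = log₁₀(n) is O(log n).
Since O(n^(2/3)) grows at least as fast as O(log n), f(n) = Ω(g(n)) is true.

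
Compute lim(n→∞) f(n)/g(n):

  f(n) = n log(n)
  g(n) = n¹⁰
0

Since n log(n) (O(n log n)) grows slower than n¹⁰ (O(n¹⁰)),
the ratio f(n)/g(n) → 0 as n → ∞.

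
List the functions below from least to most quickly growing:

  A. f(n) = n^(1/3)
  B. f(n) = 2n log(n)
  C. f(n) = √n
A < C < B

Comparing growth rates:
A = n^(1/3) is O(n^(1/3))
C = √n is O(√n)
B = 2n log(n) is O(n log n)

Therefore, the order from slowest to fastest is: A < C < B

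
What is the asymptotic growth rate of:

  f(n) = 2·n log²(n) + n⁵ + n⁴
Θ(n⁵)

Order the terms by growth rate: 2·n log²(n) ≺ n⁴ ≺ n⁵.
The fastest-growing term n⁵ dominates as n → ∞; dropping its constant factor gives Θ(n⁵).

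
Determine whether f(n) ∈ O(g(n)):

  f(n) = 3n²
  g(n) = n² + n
True

f(n) = 3n² and g(n) = n² + n are both O(n²).
Big-O permits equal growth rates (f ≤ c·g for some c), so f(n) = O(g(n)) is true.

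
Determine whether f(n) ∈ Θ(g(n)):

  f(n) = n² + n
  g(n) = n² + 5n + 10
True

f(n) = n² + n and g(n) = n² + 5n + 10 are both O(n²).
Since they have the same asymptotic growth rate, f(n) = Θ(g(n)) is true.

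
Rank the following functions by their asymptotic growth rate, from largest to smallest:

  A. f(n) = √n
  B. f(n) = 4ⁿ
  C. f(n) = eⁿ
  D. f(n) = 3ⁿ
B > D > C > A

Comparing growth rates:
B = 4ⁿ is O(4ⁿ)
D = 3ⁿ is O(3ⁿ)
C = eⁿ is O(eⁿ)
A = √n is O(√n)

Therefore, the order from fastest to slowest is: B > D > C > A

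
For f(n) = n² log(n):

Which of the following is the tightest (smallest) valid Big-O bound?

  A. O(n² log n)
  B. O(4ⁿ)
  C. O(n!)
A

f(n) = n² log(n) is O(n² log n).
All listed options are valid Big-O bounds (upper bounds),
but O(n² log n) is the tightest (smallest valid bound).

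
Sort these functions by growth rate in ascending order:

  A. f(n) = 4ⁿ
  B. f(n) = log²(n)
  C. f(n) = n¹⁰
B < C < A

Comparing growth rates:
B = log²(n) is O(log² n)
C = n¹⁰ is O(n¹⁰)
A = 4ⁿ is O(4ⁿ)

Therefore, the order from slowest to fastest is: B < C < A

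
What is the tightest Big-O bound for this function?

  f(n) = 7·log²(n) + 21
O(log² n)

The dominant term in 7·log²(n) + 21 is 7·log²(n), which is Θ(log² n).
Lower-order terms (21) are asymptotically negligible.
Constants are absorbed, so the tightest bound is O(log² n).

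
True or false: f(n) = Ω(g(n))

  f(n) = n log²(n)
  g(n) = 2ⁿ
False

f(n) = n log²(n) is O(n log² n), and g(n) = 2ⁿ is O(2ⁿ).
Since O(n log² n) grows slower than O(2ⁿ), f(n) = Ω(g(n)) is false.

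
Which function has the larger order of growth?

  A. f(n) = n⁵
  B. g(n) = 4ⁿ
B

f(n) = n⁵ is O(n⁵), while g(n) = 4ⁿ is O(4ⁿ).
Since O(4ⁿ) grows faster than O(n⁵), g(n) dominates.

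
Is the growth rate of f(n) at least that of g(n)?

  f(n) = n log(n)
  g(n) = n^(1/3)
True

f(n) = n log(n) is O(n log n), and g(n) = n^(1/3) is O(n^(1/3)).
Since O(n log n) grows at least as fast as O(n^(1/3)), f(n) = Ω(g(n)) is true.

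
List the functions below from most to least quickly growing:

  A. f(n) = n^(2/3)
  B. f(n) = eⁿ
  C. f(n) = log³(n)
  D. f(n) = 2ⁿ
B > D > A > C

Comparing growth rates:
B = eⁿ is O(eⁿ)
D = 2ⁿ is O(2ⁿ)
A = n^(2/3) is O(n^(2/3))
C = log³(n) is O(log³ n)

Therefore, the order from fastest to slowest is: B > D > A > C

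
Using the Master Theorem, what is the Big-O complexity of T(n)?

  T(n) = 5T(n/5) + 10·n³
Θ(n³)

Master Theorem: a = 5, b = 5, f(n) = 10·n³.
Compute the critical exponent d = log₅(5) = 1.
Compare f(n) = Θ(n³) against n^d:
  k = 3 > d = 1, so f(n) = Ω(n^(d+ε)) — Case 3.
  Regularity: a·(n/b)^3/n^3 = a/b^3 = 5/125 < 1 ✓.
  The top-level work dominates: T(n) = Θ(f(n)) = Θ(n³).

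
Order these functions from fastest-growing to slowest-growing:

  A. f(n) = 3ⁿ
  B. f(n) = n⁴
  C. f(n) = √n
A > B > C

Comparing growth rates:
A = 3ⁿ is O(3ⁿ)
B = n⁴ is O(n⁴)
C = √n is O(√n)

Therefore, the order from fastest to slowest is: A > B > C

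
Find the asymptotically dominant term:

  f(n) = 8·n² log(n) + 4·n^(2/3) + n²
8·n² log(n)

Looking at each term:
  - 8·n² log(n) is O(n² log n)
  - 4·n^(2/3) is O(n^(2/3))
  - n² is O(n²)

The term 8·n² log(n) (O(n² log n)) grows fastest and dominates all others.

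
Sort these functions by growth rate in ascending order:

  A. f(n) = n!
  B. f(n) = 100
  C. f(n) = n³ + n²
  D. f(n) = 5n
B < D < C < A

Comparing growth rates:
B = 100 is O(1)
D = 5n is O(n)
C = n³ + n² is O(n³)
A = n! is O(n!)

Therefore, the order from slowest to fastest is: B < D < C < A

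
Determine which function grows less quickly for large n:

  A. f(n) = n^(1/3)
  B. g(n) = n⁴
A

f(n) = n^(1/3) is O(n^(1/3)), while g(n) = n⁴ is O(n⁴).
Since O(n^(1/3)) grows slower than O(n⁴), f(n) is dominated.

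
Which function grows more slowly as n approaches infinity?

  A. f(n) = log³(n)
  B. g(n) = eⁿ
A

f(n) = log³(n) is O(log³ n), while g(n) = eⁿ is O(eⁿ).
Since O(log³ n) grows slower than O(eⁿ), f(n) is dominated.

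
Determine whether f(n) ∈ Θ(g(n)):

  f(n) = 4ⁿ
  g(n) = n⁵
False

f(n) = 4ⁿ is O(4ⁿ), and g(n) = n⁵ is O(n⁵).
Since they have different growth rates, f(n) = Θ(g(n)) is false.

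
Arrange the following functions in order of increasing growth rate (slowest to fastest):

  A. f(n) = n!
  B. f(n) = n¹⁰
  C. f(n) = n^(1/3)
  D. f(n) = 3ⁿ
C < B < D < A

Comparing growth rates:
C = n^(1/3) is O(n^(1/3))
B = n¹⁰ is O(n¹⁰)
D = 3ⁿ is O(3ⁿ)
A = n! is O(n!)

Therefore, the order from slowest to fastest is: C < B < D < A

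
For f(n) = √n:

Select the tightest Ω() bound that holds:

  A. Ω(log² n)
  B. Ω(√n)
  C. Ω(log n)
B

f(n) = √n is Ω(√n).
All listed options are valid Big-Ω bounds (lower bounds),
but Ω(√n) is the tightest (largest valid bound).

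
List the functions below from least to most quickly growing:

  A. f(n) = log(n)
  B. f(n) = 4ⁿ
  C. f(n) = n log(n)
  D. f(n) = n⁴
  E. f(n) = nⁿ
A < C < D < B < E

Comparing growth rates:
A = log(n) is O(log n)
C = n log(n) is O(n log n)
D = n⁴ is O(n⁴)
B = 4ⁿ is O(4ⁿ)
E = nⁿ is O(nⁿ)

Therefore, the order from slowest to fastest is: A < C < D < B < E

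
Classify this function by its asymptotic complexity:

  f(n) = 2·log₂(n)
O(log n)

The dominant term in 2·log₂(n) is 2·log₂(n), which is Θ(log n).
Constants are absorbed, so the tightest bound is O(log n).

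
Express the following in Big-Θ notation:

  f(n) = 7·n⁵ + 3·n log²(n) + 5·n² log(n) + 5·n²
Θ(n⁵)

Order the terms by growth rate: 3·n log²(n) ≺ 5·n² ≺ 5·n² log(n) ≺ 7·n⁵.
The fastest-growing term 7·n⁵ dominates as n → ∞; dropping its constant factor gives Θ(n⁵).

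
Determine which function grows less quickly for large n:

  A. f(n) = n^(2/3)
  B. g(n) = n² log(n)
A

f(n) = n^(2/3) is O(n^(2/3)), while g(n) = n² log(n) is O(n² log n).
Since O(n^(2/3)) grows slower than O(n² log n), f(n) is dominated.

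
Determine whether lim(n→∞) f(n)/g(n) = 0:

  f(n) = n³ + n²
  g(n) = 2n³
False

f(n) = n³ + n² is O(n³), and g(n) = 2n³ is O(n³).
Since they have the same growth rate, f(n) = o(g(n)) is false.
(f = o(g) requires f to grow strictly slower, not equal.)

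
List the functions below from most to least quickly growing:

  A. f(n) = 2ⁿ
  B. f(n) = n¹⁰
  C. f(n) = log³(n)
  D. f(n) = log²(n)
A > B > C > D

Comparing growth rates:
A = 2ⁿ is O(2ⁿ)
B = n¹⁰ is O(n¹⁰)
C = log³(n) is O(log³ n)
D = log²(n) is O(log² n)

Therefore, the order from fastest to slowest is: A > B > C > D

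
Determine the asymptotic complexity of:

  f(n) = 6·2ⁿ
O(2ⁿ)

The dominant term in 6·2ⁿ is 6·2ⁿ, which is Θ(2ⁿ).
Constants are absorbed, so the tightest bound is O(2ⁿ).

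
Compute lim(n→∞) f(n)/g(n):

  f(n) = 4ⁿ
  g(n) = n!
0

Since 4ⁿ (O(4ⁿ)) grows slower than n! (O(n!)),
the ratio f(n)/g(n) → 0 as n → ∞.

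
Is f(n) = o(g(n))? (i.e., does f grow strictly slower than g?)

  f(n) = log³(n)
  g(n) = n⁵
True

f(n) = log³(n) is O(log³ n), and g(n) = n⁵ is O(n⁵).
Since O(log³ n) grows strictly slower than O(n⁵), f(n) = o(g(n)) is true.
This means lim(n→∞) f(n)/g(n) = 0.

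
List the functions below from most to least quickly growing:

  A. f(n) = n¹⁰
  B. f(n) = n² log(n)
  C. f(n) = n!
C > A > B

Comparing growth rates:
C = n! is O(n!)
A = n¹⁰ is O(n¹⁰)
B = n² log(n) is O(n² log n)

Therefore, the order from fastest to slowest is: C > A > B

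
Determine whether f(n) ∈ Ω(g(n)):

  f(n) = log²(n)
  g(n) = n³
False

f(n) = log²(n) is O(log² n), and g(n) = n³ is O(n³).
Since O(log² n) grows slower than O(n³), f(n) = Ω(g(n)) is false.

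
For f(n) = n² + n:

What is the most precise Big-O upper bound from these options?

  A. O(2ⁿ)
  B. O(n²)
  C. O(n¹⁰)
B

f(n) = n² + n is O(n²).
All listed options are valid Big-O bounds (upper bounds),
but O(n²) is the tightest (smallest valid bound).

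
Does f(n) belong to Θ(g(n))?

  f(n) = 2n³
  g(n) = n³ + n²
True

f(n) = 2n³ and g(n) = n³ + n² are both O(n³).
Since they have the same asymptotic growth rate, f(n) = Θ(g(n)) is true.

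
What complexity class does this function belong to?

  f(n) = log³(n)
O(log³ n)

The dominant term in log³(n) is log³(n), which is Θ(log³ n).
Constants are absorbed, so the tightest bound is O(log³ n).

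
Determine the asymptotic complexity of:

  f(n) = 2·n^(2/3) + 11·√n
O(n^(2/3))

The dominant term in 2·n^(2/3) + 11·√n is 2·n^(2/3), which is Θ(n^(2/3)).
Lower-order terms (11·√n) are asymptotically negligible.
Constants are absorbed, so the tightest bound is O(n^(2/3)).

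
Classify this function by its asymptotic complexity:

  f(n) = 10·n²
O(n²)

The dominant term in 10·n² is 10·n², which is Θ(n²).
Constants are absorbed, so the tightest bound is O(n²).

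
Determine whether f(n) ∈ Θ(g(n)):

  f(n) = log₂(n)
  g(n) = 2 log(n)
True

f(n) = log₂(n) and g(n) = 2 log(n) are both O(log n).
Since they have the same asymptotic growth rate, f(n) = Θ(g(n)) is true.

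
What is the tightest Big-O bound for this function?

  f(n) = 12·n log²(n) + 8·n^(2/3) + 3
O(n log² n)

The dominant term in 12·n log²(n) + 8·n^(2/3) + 3 is 12·n log²(n), which is Θ(n log² n).
Lower-order terms (8·n^(2/3), 3) are asymptotically negligible.
Constants are absorbed, so the tightest bound is O(n log² n).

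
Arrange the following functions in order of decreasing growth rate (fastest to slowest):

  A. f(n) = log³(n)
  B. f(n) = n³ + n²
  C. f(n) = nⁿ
C > B > A

Comparing growth rates:
C = nⁿ is O(nⁿ)
B = n³ + n² is O(n³)
A = log³(n) is O(log³ n)

Therefore, the order from fastest to slowest is: C > B > A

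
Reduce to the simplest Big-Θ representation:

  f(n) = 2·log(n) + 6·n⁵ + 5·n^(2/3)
Θ(n⁵)

Order the terms by growth rate: 2·log(n) ≺ 5·n^(2/3) ≺ 6·n⁵.
The fastest-growing term 6·n⁵ dominates as n → ∞; dropping its constant factor gives Θ(n⁵).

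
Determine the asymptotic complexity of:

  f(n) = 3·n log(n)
O(n log n)

The dominant term in 3·n log(n) is 3·n log(n), which is Θ(n log n).
Constants are absorbed, so the tightest bound is O(n log n).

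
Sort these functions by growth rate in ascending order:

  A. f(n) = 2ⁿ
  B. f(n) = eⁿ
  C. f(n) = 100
C < A < B

Comparing growth rates:
C = 100 is O(1)
A = 2ⁿ is O(2ⁿ)
B = eⁿ is O(eⁿ)

Therefore, the order from slowest to fastest is: C < A < B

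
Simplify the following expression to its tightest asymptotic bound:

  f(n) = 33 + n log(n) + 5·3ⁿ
Θ(3ⁿ)

Order the terms by growth rate: 33 ≺ n log(n) ≺ 5·3ⁿ.
The fastest-growing term 5·3ⁿ dominates as n → ∞; dropping its constant factor gives Θ(3ⁿ).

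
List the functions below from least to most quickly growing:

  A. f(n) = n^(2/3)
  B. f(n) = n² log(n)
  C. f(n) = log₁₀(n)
C < A < B

Comparing growth rates:
C = log₁₀(n) is O(log n)
A = n^(2/3) is O(n^(2/3))
B = n² log(n) is O(n² log n)

Therefore, the order from slowest to fastest is: C < A < B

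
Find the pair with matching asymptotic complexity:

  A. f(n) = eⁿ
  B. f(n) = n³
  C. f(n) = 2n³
B and C

Examining each function:
  A. eⁿ is O(eⁿ)
  B. n³ is O(n³)
  C. 2n³ is O(n³)

Functions B and C both have the same complexity class.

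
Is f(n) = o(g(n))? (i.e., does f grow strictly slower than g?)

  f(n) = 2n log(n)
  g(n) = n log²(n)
True

f(n) = 2n log(n) is O(n log n), and g(n) = n log²(n) is O(n log² n).
Since O(n log n) grows strictly slower than O(n log² n), f(n) = o(g(n)) is true.
This means lim(n→∞) f(n)/g(n) = 0.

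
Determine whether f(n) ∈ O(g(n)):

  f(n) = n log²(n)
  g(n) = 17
False

f(n) = n log²(n) is O(n log² n), and g(n) = 17 is O(1).
Since O(n log² n) grows faster than O(1), f(n) = O(g(n)) is false.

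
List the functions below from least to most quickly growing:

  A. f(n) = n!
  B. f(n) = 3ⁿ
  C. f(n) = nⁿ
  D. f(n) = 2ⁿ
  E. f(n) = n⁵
E < D < B < A < C

Comparing growth rates:
E = n⁵ is O(n⁵)
D = 2ⁿ is O(2ⁿ)
B = 3ⁿ is O(3ⁿ)
A = n! is O(n!)
C = nⁿ is O(nⁿ)

Therefore, the order from slowest to fastest is: E < D < B < A < C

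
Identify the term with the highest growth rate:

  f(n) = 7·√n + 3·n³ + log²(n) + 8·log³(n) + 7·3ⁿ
7·3ⁿ

Looking at each term:
  - 7·√n is O(√n)
  - 3·n³ is O(n³)
  - log²(n) is O(log² n)
  - 8·log³(n) is O(log³ n)
  - 7·3ⁿ is O(3ⁿ)

The term 7·3ⁿ (O(3ⁿ)) grows fastest and dominates all others.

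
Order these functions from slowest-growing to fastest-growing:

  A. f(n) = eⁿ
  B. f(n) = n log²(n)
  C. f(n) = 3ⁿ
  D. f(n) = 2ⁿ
B < D < A < C

Comparing growth rates:
B = n log²(n) is O(n log² n)
D = 2ⁿ is O(2ⁿ)
A = eⁿ is O(eⁿ)
C = 3ⁿ is O(3ⁿ)

Therefore, the order from slowest to fastest is: B < D < A < C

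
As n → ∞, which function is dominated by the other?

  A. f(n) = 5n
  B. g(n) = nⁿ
A

f(n) = 5n is O(n), while g(n) = nⁿ is O(nⁿ).
Since O(n) grows slower than O(nⁿ), f(n) is dominated.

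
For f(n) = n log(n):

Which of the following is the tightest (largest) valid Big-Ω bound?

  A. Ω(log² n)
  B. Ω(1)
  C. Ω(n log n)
C

f(n) = n log(n) is Ω(n log n).
All listed options are valid Big-Ω bounds (lower bounds),
but Ω(n log n) is the tightest (largest valid bound).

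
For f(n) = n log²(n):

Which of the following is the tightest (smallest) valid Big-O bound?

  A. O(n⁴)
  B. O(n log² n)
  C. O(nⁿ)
B

f(n) = n log²(n) is O(n log² n).
All listed options are valid Big-O bounds (upper bounds),
but O(n log² n) is the tightest (smallest valid bound).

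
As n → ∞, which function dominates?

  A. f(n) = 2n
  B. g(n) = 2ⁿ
B

f(n) = 2n is O(n), while g(n) = 2ⁿ is O(2ⁿ).
Since O(2ⁿ) grows faster than O(n), g(n) dominates.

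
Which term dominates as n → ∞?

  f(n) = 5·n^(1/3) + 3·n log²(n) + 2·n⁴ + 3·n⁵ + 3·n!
3·n!

Looking at each term:
  - 5·n^(1/3) is O(n^(1/3))
  - 3·n log²(n) is O(n log² n)
  - 2·n⁴ is O(n⁴)
  - 3·n⁵ is O(n⁵)
  - 3·n! is O(n!)

The term 3·n! (O(n!)) grows fastest and dominates all others.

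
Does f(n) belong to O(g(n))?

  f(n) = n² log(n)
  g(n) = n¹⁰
True

f(n) = n² log(n) is O(n² log n), and g(n) = n¹⁰ is O(n¹⁰).
Since O(n² log n) ⊆ O(n¹⁰) (f grows no faster than g), f(n) = O(g(n)) is true.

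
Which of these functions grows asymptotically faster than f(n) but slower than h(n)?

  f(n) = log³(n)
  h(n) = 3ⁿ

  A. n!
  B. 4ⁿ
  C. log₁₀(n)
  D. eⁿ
D

We need g(n) with log³(n) = o(g(n)) and g(n) = o(3ⁿ), i.e. O(log³ n) ≺ g ≺ O(3ⁿ).
Check each option:
  A. n! — O(n!) does not grow strictly slower than h(n)
  B. 4ⁿ — O(4ⁿ) does not grow strictly slower than h(n)
  C. log₁₀(n) — O(log n) does not grow strictly faster than f(n)
  D. eⁿ — O(eⁿ) is strictly between O(log³ n) and O(3ⁿ) ✓

Only option D (eⁿ) lies strictly between.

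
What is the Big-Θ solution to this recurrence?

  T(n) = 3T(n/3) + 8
Θ(n)

Master Theorem: a = 3, b = 3, f(n) = 8.
Compute the critical exponent d = log₃(3) = 1.
Compare f(n) = Θ(1) against n^d:
  k = 0 < d = 1, so f(n) = O(n^(d-ε)) — Case 1.
  The recursion cost dominates: T(n) = Θ(n^d) = Θ(n).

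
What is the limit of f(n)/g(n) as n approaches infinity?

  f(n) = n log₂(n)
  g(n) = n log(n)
1/log(2)

Since n log₂(n) and n log(n) have the same growth rate (O(n log n)),
the ratio converges to a constant: 1/log(2).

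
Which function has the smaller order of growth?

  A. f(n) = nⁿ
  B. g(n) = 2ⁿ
B

f(n) = nⁿ is O(nⁿ), while g(n) = 2ⁿ is O(2ⁿ).
Since O(2ⁿ) grows slower than O(nⁿ), g(n) is dominated.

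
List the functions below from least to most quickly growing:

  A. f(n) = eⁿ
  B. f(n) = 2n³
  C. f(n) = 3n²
C < B < A

Comparing growth rates:
C = 3n² is O(n²)
B = 2n³ is O(n³)
A = eⁿ is O(eⁿ)

Therefore, the order from slowest to fastest is: C < B < A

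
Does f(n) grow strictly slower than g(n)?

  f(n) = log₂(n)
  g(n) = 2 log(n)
False

f(n) = log₂(n) is O(log n), and g(n) = 2 log(n) is O(log n).
Since they have the same growth rate, f(n) = o(g(n)) is false.
(f = o(g) requires f to grow strictly slower, not equal.)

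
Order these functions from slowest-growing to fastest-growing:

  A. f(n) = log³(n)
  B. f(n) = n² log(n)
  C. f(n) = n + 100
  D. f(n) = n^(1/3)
A < D < C < B

Comparing growth rates:
A = log³(n) is O(log³ n)
D = n^(1/3) is O(n^(1/3))
C = n + 100 is O(n)
B = n² log(n) is O(n² log n)

Therefore, the order from slowest to fastest is: A < D < C < B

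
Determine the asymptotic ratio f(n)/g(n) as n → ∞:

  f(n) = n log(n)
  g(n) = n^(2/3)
∞

Since n log(n) (O(n log n)) grows faster than n^(2/3) (O(n^(2/3))),
the ratio f(n)/g(n) → ∞ as n → ∞.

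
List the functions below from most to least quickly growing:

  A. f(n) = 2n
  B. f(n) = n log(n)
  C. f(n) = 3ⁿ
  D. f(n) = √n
C > B > A > D

Comparing growth rates:
C = 3ⁿ is O(3ⁿ)
B = n log(n) is O(n log n)
A = 2n is O(n)
D = √n is O(√n)

Therefore, the order from fastest to slowest is: C > B > A > D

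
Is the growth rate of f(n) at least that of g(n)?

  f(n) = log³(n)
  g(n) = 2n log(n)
False

f(n) = log³(n) is O(log³ n), and g(n) = 2n log(n) is O(n log n).
Since O(log³ n) grows slower than O(n log n), f(n) = Ω(g(n)) is false.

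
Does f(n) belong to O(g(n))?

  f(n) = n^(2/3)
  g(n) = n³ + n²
True

f(n) = n^(2/3) is O(n^(2/3)), and g(n) = n³ + n² is O(n³).
Since O(n^(2/3)) ⊆ O(n³) (f grows no faster than g), f(n) = O(g(n)) is true.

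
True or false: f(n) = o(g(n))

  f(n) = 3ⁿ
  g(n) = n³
False

f(n) = 3ⁿ is O(3ⁿ), and g(n) = n³ is O(n³).
Since O(3ⁿ) grows faster than or equal to O(n³), f(n) = o(g(n)) is false.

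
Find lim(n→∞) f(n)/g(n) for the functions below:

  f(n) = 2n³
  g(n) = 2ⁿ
0

Since 2n³ (O(n³)) grows slower than 2ⁿ (O(2ⁿ)),
the ratio f(n)/g(n) → 0 as n → ∞.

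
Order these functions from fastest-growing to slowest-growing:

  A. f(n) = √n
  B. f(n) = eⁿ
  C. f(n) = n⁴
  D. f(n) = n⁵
B > D > C > A

Comparing growth rates:
B = eⁿ is O(eⁿ)
D = n⁵ is O(n⁵)
C = n⁴ is O(n⁴)
A = √n is O(√n)

Therefore, the order from fastest to slowest is: B > D > C > A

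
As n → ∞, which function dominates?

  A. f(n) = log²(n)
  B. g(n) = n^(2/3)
B

f(n) = log²(n) is O(log² n), while g(n) = n^(2/3) is O(n^(2/3)).
Since O(n^(2/3)) grows faster than O(log² n), g(n) dominates.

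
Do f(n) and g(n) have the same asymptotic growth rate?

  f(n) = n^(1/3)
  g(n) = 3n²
False

f(n) = n^(1/3) is O(n^(1/3)), and g(n) = 3n² is O(n²).
Since they have different growth rates, f(n) = Θ(g(n)) is false.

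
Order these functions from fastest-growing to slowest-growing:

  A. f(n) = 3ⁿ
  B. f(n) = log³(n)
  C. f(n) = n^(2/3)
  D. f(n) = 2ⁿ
A > D > C > B

Comparing growth rates:
A = 3ⁿ is O(3ⁿ)
D = 2ⁿ is O(2ⁿ)
C = n^(2/3) is O(n^(2/3))
B = log³(n) is O(log³ n)

Therefore, the order from fastest to slowest is: A > D > C > B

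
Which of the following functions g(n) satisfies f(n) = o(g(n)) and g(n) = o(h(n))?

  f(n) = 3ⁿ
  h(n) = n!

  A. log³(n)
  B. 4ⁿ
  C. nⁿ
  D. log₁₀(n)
B

We need g(n) with 3ⁿ = o(g(n)) and g(n) = o(n!), i.e. O(3ⁿ) ≺ g ≺ O(n!).
Check each option:
  A. log³(n) — O(log³ n) does not grow strictly faster than f(n)
  B. 4ⁿ — O(4ⁿ) is strictly between O(3ⁿ) and O(n!) ✓
  C. nⁿ — O(nⁿ) does not grow strictly slower than h(n)
  D. log₁₀(n) — O(log n) does not grow strictly faster than f(n)

Only option B (4ⁿ) lies strictly between.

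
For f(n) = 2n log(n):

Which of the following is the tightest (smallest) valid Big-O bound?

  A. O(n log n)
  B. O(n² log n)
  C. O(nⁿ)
A

f(n) = 2n log(n) is O(n log n).
All listed options are valid Big-O bounds (upper bounds),
but O(n log n) is the tightest (smallest valid bound).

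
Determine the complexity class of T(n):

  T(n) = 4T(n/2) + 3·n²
Θ(n² log n)

Master Theorem: a = 4, b = 2, f(n) = 3·n².
Compute the critical exponent d = log₂(4) = 2.
Compare f(n) = Θ(n²) against n^d:
  k = 2 = d, so f(n) = Θ(n^d) — Case 2.
  Work is balanced across levels: T(n) = Θ(n^d log n) = Θ(n² log n).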